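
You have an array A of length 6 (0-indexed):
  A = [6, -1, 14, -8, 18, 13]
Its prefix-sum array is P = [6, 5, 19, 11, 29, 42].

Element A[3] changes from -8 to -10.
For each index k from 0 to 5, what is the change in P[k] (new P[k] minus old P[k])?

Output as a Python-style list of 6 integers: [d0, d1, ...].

Element change: A[3] -8 -> -10, delta = -2
For k < 3: P[k] unchanged, delta_P[k] = 0
For k >= 3: P[k] shifts by exactly -2
Delta array: [0, 0, 0, -2, -2, -2]

Answer: [0, 0, 0, -2, -2, -2]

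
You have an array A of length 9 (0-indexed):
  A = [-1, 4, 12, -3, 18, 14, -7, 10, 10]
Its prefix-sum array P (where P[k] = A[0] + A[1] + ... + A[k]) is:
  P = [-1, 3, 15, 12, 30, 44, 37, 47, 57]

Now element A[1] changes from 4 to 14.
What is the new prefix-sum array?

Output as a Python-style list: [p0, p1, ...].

Answer: [-1, 13, 25, 22, 40, 54, 47, 57, 67]

Derivation:
Change: A[1] 4 -> 14, delta = 10
P[k] for k < 1: unchanged (A[1] not included)
P[k] for k >= 1: shift by delta = 10
  P[0] = -1 + 0 = -1
  P[1] = 3 + 10 = 13
  P[2] = 15 + 10 = 25
  P[3] = 12 + 10 = 22
  P[4] = 30 + 10 = 40
  P[5] = 44 + 10 = 54
  P[6] = 37 + 10 = 47
  P[7] = 47 + 10 = 57
  P[8] = 57 + 10 = 67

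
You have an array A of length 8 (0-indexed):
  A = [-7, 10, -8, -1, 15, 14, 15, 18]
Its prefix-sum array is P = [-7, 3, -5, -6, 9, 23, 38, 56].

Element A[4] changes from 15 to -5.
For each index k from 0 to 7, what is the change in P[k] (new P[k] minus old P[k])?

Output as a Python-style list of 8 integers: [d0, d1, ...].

Answer: [0, 0, 0, 0, -20, -20, -20, -20]

Derivation:
Element change: A[4] 15 -> -5, delta = -20
For k < 4: P[k] unchanged, delta_P[k] = 0
For k >= 4: P[k] shifts by exactly -20
Delta array: [0, 0, 0, 0, -20, -20, -20, -20]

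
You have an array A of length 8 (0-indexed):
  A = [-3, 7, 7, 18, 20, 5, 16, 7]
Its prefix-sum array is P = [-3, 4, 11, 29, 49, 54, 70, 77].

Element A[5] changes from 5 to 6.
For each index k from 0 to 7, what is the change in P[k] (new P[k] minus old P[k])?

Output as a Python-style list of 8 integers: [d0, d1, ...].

Answer: [0, 0, 0, 0, 0, 1, 1, 1]

Derivation:
Element change: A[5] 5 -> 6, delta = 1
For k < 5: P[k] unchanged, delta_P[k] = 0
For k >= 5: P[k] shifts by exactly 1
Delta array: [0, 0, 0, 0, 0, 1, 1, 1]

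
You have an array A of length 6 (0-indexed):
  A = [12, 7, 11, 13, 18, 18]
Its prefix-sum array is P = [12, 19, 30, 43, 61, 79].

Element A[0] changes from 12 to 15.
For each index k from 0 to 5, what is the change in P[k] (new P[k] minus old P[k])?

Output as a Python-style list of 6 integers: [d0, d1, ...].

Answer: [3, 3, 3, 3, 3, 3]

Derivation:
Element change: A[0] 12 -> 15, delta = 3
For k < 0: P[k] unchanged, delta_P[k] = 0
For k >= 0: P[k] shifts by exactly 3
Delta array: [3, 3, 3, 3, 3, 3]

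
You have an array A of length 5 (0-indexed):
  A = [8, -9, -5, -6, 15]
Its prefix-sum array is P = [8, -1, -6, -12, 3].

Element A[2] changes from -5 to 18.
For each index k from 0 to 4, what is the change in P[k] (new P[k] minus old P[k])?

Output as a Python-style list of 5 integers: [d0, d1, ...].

Element change: A[2] -5 -> 18, delta = 23
For k < 2: P[k] unchanged, delta_P[k] = 0
For k >= 2: P[k] shifts by exactly 23
Delta array: [0, 0, 23, 23, 23]

Answer: [0, 0, 23, 23, 23]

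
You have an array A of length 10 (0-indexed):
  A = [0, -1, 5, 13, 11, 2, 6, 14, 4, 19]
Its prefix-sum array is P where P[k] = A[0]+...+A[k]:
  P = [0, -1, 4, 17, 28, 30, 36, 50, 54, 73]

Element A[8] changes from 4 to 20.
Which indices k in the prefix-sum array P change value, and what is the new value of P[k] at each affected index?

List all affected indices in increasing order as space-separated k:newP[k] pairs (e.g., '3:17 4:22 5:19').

Answer: 8:70 9:89

Derivation:
P[k] = A[0] + ... + A[k]
P[k] includes A[8] iff k >= 8
Affected indices: 8, 9, ..., 9; delta = 16
  P[8]: 54 + 16 = 70
  P[9]: 73 + 16 = 89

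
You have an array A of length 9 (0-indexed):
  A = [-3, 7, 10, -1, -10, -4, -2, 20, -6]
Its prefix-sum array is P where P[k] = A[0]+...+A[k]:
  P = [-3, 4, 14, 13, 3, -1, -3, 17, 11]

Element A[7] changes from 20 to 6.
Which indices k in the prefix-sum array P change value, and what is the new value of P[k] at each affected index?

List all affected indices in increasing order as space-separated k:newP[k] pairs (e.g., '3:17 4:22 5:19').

Answer: 7:3 8:-3

Derivation:
P[k] = A[0] + ... + A[k]
P[k] includes A[7] iff k >= 7
Affected indices: 7, 8, ..., 8; delta = -14
  P[7]: 17 + -14 = 3
  P[8]: 11 + -14 = -3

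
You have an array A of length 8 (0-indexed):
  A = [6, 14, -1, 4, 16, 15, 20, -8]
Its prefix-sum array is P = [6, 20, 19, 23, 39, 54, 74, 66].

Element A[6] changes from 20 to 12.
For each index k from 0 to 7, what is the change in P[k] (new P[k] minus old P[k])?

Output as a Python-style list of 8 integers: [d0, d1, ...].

Answer: [0, 0, 0, 0, 0, 0, -8, -8]

Derivation:
Element change: A[6] 20 -> 12, delta = -8
For k < 6: P[k] unchanged, delta_P[k] = 0
For k >= 6: P[k] shifts by exactly -8
Delta array: [0, 0, 0, 0, 0, 0, -8, -8]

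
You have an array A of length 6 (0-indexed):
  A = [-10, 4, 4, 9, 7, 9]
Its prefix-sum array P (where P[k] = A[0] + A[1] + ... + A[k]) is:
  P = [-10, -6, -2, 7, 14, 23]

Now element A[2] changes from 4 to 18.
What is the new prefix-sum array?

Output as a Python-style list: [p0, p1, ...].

Change: A[2] 4 -> 18, delta = 14
P[k] for k < 2: unchanged (A[2] not included)
P[k] for k >= 2: shift by delta = 14
  P[0] = -10 + 0 = -10
  P[1] = -6 + 0 = -6
  P[2] = -2 + 14 = 12
  P[3] = 7 + 14 = 21
  P[4] = 14 + 14 = 28
  P[5] = 23 + 14 = 37

Answer: [-10, -6, 12, 21, 28, 37]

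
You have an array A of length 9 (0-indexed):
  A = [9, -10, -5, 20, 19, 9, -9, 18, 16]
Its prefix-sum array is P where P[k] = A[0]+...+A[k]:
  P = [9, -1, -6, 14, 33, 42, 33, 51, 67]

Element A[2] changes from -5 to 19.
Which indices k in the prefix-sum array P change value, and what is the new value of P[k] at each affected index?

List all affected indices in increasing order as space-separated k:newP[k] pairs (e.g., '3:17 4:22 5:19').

Answer: 2:18 3:38 4:57 5:66 6:57 7:75 8:91

Derivation:
P[k] = A[0] + ... + A[k]
P[k] includes A[2] iff k >= 2
Affected indices: 2, 3, ..., 8; delta = 24
  P[2]: -6 + 24 = 18
  P[3]: 14 + 24 = 38
  P[4]: 33 + 24 = 57
  P[5]: 42 + 24 = 66
  P[6]: 33 + 24 = 57
  P[7]: 51 + 24 = 75
  P[8]: 67 + 24 = 91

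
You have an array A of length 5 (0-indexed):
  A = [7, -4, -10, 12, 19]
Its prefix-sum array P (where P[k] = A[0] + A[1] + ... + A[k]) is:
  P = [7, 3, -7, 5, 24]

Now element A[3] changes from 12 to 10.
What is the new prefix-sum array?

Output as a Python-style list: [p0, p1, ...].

Answer: [7, 3, -7, 3, 22]

Derivation:
Change: A[3] 12 -> 10, delta = -2
P[k] for k < 3: unchanged (A[3] not included)
P[k] for k >= 3: shift by delta = -2
  P[0] = 7 + 0 = 7
  P[1] = 3 + 0 = 3
  P[2] = -7 + 0 = -7
  P[3] = 5 + -2 = 3
  P[4] = 24 + -2 = 22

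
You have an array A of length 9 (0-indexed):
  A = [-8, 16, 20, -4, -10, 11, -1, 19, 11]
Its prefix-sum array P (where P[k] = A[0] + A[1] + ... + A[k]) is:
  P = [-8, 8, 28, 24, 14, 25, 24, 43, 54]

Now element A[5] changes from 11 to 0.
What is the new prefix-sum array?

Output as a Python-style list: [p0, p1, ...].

Change: A[5] 11 -> 0, delta = -11
P[k] for k < 5: unchanged (A[5] not included)
P[k] for k >= 5: shift by delta = -11
  P[0] = -8 + 0 = -8
  P[1] = 8 + 0 = 8
  P[2] = 28 + 0 = 28
  P[3] = 24 + 0 = 24
  P[4] = 14 + 0 = 14
  P[5] = 25 + -11 = 14
  P[6] = 24 + -11 = 13
  P[7] = 43 + -11 = 32
  P[8] = 54 + -11 = 43

Answer: [-8, 8, 28, 24, 14, 14, 13, 32, 43]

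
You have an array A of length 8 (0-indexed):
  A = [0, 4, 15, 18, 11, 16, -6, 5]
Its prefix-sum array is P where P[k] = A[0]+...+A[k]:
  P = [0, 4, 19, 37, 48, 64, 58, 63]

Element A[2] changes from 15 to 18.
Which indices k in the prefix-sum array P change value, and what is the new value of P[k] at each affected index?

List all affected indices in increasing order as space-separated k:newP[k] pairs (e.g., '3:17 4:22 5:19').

Answer: 2:22 3:40 4:51 5:67 6:61 7:66

Derivation:
P[k] = A[0] + ... + A[k]
P[k] includes A[2] iff k >= 2
Affected indices: 2, 3, ..., 7; delta = 3
  P[2]: 19 + 3 = 22
  P[3]: 37 + 3 = 40
  P[4]: 48 + 3 = 51
  P[5]: 64 + 3 = 67
  P[6]: 58 + 3 = 61
  P[7]: 63 + 3 = 66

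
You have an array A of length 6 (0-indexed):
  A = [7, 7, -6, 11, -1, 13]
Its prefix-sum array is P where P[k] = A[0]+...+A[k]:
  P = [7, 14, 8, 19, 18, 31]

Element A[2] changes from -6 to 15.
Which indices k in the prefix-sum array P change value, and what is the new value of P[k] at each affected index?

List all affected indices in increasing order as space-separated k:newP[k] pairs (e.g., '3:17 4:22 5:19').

P[k] = A[0] + ... + A[k]
P[k] includes A[2] iff k >= 2
Affected indices: 2, 3, ..., 5; delta = 21
  P[2]: 8 + 21 = 29
  P[3]: 19 + 21 = 40
  P[4]: 18 + 21 = 39
  P[5]: 31 + 21 = 52

Answer: 2:29 3:40 4:39 5:52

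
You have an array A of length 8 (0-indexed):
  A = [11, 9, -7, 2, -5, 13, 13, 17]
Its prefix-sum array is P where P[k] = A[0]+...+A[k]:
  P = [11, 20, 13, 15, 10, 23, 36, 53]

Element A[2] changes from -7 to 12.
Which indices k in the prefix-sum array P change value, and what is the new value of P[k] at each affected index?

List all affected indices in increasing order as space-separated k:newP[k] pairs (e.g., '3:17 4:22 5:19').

P[k] = A[0] + ... + A[k]
P[k] includes A[2] iff k >= 2
Affected indices: 2, 3, ..., 7; delta = 19
  P[2]: 13 + 19 = 32
  P[3]: 15 + 19 = 34
  P[4]: 10 + 19 = 29
  P[5]: 23 + 19 = 42
  P[6]: 36 + 19 = 55
  P[7]: 53 + 19 = 72

Answer: 2:32 3:34 4:29 5:42 6:55 7:72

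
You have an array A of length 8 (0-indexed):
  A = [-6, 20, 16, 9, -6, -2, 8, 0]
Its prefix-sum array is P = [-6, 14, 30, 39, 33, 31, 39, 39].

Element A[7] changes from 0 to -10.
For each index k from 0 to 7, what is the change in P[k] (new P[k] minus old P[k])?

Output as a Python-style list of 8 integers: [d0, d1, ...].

Answer: [0, 0, 0, 0, 0, 0, 0, -10]

Derivation:
Element change: A[7] 0 -> -10, delta = -10
For k < 7: P[k] unchanged, delta_P[k] = 0
For k >= 7: P[k] shifts by exactly -10
Delta array: [0, 0, 0, 0, 0, 0, 0, -10]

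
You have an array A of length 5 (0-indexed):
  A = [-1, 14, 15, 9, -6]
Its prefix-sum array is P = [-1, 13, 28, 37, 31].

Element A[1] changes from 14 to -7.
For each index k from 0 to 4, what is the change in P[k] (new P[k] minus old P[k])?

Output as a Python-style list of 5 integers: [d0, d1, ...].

Answer: [0, -21, -21, -21, -21]

Derivation:
Element change: A[1] 14 -> -7, delta = -21
For k < 1: P[k] unchanged, delta_P[k] = 0
For k >= 1: P[k] shifts by exactly -21
Delta array: [0, -21, -21, -21, -21]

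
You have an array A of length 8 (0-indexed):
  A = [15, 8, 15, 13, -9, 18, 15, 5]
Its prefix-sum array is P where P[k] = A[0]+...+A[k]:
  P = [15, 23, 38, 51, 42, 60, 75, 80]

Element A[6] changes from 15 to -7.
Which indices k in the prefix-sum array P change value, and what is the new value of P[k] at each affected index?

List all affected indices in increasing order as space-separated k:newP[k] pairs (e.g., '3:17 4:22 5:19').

Answer: 6:53 7:58

Derivation:
P[k] = A[0] + ... + A[k]
P[k] includes A[6] iff k >= 6
Affected indices: 6, 7, ..., 7; delta = -22
  P[6]: 75 + -22 = 53
  P[7]: 80 + -22 = 58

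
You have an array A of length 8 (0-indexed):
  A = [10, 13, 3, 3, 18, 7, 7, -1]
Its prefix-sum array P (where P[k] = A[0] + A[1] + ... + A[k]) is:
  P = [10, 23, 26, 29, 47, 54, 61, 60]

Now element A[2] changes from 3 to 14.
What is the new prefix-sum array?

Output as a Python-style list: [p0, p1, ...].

Change: A[2] 3 -> 14, delta = 11
P[k] for k < 2: unchanged (A[2] not included)
P[k] for k >= 2: shift by delta = 11
  P[0] = 10 + 0 = 10
  P[1] = 23 + 0 = 23
  P[2] = 26 + 11 = 37
  P[3] = 29 + 11 = 40
  P[4] = 47 + 11 = 58
  P[5] = 54 + 11 = 65
  P[6] = 61 + 11 = 72
  P[7] = 60 + 11 = 71

Answer: [10, 23, 37, 40, 58, 65, 72, 71]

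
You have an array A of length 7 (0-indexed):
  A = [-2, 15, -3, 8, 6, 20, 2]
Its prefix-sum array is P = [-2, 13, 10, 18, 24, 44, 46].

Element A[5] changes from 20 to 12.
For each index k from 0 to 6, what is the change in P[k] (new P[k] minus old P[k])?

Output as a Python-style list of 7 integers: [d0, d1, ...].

Answer: [0, 0, 0, 0, 0, -8, -8]

Derivation:
Element change: A[5] 20 -> 12, delta = -8
For k < 5: P[k] unchanged, delta_P[k] = 0
For k >= 5: P[k] shifts by exactly -8
Delta array: [0, 0, 0, 0, 0, -8, -8]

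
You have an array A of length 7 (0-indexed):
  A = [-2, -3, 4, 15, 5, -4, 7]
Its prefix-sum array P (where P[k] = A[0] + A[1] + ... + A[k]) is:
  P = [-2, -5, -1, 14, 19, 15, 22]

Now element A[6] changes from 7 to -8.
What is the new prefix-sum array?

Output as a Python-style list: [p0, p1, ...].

Change: A[6] 7 -> -8, delta = -15
P[k] for k < 6: unchanged (A[6] not included)
P[k] for k >= 6: shift by delta = -15
  P[0] = -2 + 0 = -2
  P[1] = -5 + 0 = -5
  P[2] = -1 + 0 = -1
  P[3] = 14 + 0 = 14
  P[4] = 19 + 0 = 19
  P[5] = 15 + 0 = 15
  P[6] = 22 + -15 = 7

Answer: [-2, -5, -1, 14, 19, 15, 7]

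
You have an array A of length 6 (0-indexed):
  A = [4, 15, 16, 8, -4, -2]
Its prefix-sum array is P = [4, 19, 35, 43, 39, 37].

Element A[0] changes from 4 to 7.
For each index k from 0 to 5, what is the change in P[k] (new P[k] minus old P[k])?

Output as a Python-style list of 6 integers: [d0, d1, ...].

Answer: [3, 3, 3, 3, 3, 3]

Derivation:
Element change: A[0] 4 -> 7, delta = 3
For k < 0: P[k] unchanged, delta_P[k] = 0
For k >= 0: P[k] shifts by exactly 3
Delta array: [3, 3, 3, 3, 3, 3]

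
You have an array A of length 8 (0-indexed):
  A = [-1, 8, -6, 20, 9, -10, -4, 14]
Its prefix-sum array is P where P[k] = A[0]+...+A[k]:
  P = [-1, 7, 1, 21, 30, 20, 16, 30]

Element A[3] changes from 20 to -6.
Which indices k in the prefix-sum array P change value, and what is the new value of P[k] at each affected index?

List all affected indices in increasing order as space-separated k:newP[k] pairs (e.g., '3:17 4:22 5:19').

Answer: 3:-5 4:4 5:-6 6:-10 7:4

Derivation:
P[k] = A[0] + ... + A[k]
P[k] includes A[3] iff k >= 3
Affected indices: 3, 4, ..., 7; delta = -26
  P[3]: 21 + -26 = -5
  P[4]: 30 + -26 = 4
  P[5]: 20 + -26 = -6
  P[6]: 16 + -26 = -10
  P[7]: 30 + -26 = 4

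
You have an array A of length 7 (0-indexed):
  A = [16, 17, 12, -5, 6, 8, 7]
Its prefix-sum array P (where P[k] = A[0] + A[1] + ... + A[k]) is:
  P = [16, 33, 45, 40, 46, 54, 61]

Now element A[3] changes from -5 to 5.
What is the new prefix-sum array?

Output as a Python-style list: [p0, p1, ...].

Change: A[3] -5 -> 5, delta = 10
P[k] for k < 3: unchanged (A[3] not included)
P[k] for k >= 3: shift by delta = 10
  P[0] = 16 + 0 = 16
  P[1] = 33 + 0 = 33
  P[2] = 45 + 0 = 45
  P[3] = 40 + 10 = 50
  P[4] = 46 + 10 = 56
  P[5] = 54 + 10 = 64
  P[6] = 61 + 10 = 71

Answer: [16, 33, 45, 50, 56, 64, 71]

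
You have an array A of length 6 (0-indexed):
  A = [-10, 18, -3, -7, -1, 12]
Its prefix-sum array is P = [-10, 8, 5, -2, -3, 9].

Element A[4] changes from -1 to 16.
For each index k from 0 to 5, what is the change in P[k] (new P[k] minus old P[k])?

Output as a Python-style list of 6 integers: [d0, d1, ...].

Element change: A[4] -1 -> 16, delta = 17
For k < 4: P[k] unchanged, delta_P[k] = 0
For k >= 4: P[k] shifts by exactly 17
Delta array: [0, 0, 0, 0, 17, 17]

Answer: [0, 0, 0, 0, 17, 17]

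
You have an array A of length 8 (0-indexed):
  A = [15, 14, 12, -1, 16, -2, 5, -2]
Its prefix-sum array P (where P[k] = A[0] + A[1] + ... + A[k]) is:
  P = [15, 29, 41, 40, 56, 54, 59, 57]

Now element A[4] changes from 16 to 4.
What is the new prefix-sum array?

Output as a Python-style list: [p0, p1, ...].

Change: A[4] 16 -> 4, delta = -12
P[k] for k < 4: unchanged (A[4] not included)
P[k] for k >= 4: shift by delta = -12
  P[0] = 15 + 0 = 15
  P[1] = 29 + 0 = 29
  P[2] = 41 + 0 = 41
  P[3] = 40 + 0 = 40
  P[4] = 56 + -12 = 44
  P[5] = 54 + -12 = 42
  P[6] = 59 + -12 = 47
  P[7] = 57 + -12 = 45

Answer: [15, 29, 41, 40, 44, 42, 47, 45]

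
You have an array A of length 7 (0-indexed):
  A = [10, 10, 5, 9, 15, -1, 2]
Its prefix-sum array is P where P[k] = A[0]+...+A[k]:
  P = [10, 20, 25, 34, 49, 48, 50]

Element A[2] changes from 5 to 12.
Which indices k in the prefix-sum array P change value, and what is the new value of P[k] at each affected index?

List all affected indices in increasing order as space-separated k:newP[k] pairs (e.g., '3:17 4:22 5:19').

Answer: 2:32 3:41 4:56 5:55 6:57

Derivation:
P[k] = A[0] + ... + A[k]
P[k] includes A[2] iff k >= 2
Affected indices: 2, 3, ..., 6; delta = 7
  P[2]: 25 + 7 = 32
  P[3]: 34 + 7 = 41
  P[4]: 49 + 7 = 56
  P[5]: 48 + 7 = 55
  P[6]: 50 + 7 = 57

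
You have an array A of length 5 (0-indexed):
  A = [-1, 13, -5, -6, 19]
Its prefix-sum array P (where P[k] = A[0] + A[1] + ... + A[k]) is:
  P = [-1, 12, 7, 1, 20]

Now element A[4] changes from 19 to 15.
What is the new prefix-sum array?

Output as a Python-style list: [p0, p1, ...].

Change: A[4] 19 -> 15, delta = -4
P[k] for k < 4: unchanged (A[4] not included)
P[k] for k >= 4: shift by delta = -4
  P[0] = -1 + 0 = -1
  P[1] = 12 + 0 = 12
  P[2] = 7 + 0 = 7
  P[3] = 1 + 0 = 1
  P[4] = 20 + -4 = 16

Answer: [-1, 12, 7, 1, 16]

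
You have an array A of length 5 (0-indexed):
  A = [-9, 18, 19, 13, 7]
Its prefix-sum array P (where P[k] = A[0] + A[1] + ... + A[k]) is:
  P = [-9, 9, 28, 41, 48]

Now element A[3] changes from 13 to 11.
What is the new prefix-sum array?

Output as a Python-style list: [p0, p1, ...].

Change: A[3] 13 -> 11, delta = -2
P[k] for k < 3: unchanged (A[3] not included)
P[k] for k >= 3: shift by delta = -2
  P[0] = -9 + 0 = -9
  P[1] = 9 + 0 = 9
  P[2] = 28 + 0 = 28
  P[3] = 41 + -2 = 39
  P[4] = 48 + -2 = 46

Answer: [-9, 9, 28, 39, 46]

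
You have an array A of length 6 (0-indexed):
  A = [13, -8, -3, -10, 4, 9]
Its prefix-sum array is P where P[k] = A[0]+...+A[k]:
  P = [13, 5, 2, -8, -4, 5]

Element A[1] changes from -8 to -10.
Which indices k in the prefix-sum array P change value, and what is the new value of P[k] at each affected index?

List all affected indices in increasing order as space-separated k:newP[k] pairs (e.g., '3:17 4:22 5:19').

P[k] = A[0] + ... + A[k]
P[k] includes A[1] iff k >= 1
Affected indices: 1, 2, ..., 5; delta = -2
  P[1]: 5 + -2 = 3
  P[2]: 2 + -2 = 0
  P[3]: -8 + -2 = -10
  P[4]: -4 + -2 = -6
  P[5]: 5 + -2 = 3

Answer: 1:3 2:0 3:-10 4:-6 5:3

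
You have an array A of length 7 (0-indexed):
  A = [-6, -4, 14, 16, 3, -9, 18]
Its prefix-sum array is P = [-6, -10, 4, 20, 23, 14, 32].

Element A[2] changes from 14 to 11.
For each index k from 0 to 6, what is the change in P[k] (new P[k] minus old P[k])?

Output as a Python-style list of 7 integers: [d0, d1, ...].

Answer: [0, 0, -3, -3, -3, -3, -3]

Derivation:
Element change: A[2] 14 -> 11, delta = -3
For k < 2: P[k] unchanged, delta_P[k] = 0
For k >= 2: P[k] shifts by exactly -3
Delta array: [0, 0, -3, -3, -3, -3, -3]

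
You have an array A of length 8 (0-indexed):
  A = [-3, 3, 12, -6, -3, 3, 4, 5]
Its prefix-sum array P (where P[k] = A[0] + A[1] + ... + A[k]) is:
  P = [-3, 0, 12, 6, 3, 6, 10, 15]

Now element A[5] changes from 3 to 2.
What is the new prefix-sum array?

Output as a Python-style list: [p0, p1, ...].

Change: A[5] 3 -> 2, delta = -1
P[k] for k < 5: unchanged (A[5] not included)
P[k] for k >= 5: shift by delta = -1
  P[0] = -3 + 0 = -3
  P[1] = 0 + 0 = 0
  P[2] = 12 + 0 = 12
  P[3] = 6 + 0 = 6
  P[4] = 3 + 0 = 3
  P[5] = 6 + -1 = 5
  P[6] = 10 + -1 = 9
  P[7] = 15 + -1 = 14

Answer: [-3, 0, 12, 6, 3, 5, 9, 14]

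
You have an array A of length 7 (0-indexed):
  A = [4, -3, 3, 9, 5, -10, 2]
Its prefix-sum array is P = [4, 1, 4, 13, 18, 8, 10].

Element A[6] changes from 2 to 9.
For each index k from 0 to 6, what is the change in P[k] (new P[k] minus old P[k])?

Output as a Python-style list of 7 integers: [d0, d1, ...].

Answer: [0, 0, 0, 0, 0, 0, 7]

Derivation:
Element change: A[6] 2 -> 9, delta = 7
For k < 6: P[k] unchanged, delta_P[k] = 0
For k >= 6: P[k] shifts by exactly 7
Delta array: [0, 0, 0, 0, 0, 0, 7]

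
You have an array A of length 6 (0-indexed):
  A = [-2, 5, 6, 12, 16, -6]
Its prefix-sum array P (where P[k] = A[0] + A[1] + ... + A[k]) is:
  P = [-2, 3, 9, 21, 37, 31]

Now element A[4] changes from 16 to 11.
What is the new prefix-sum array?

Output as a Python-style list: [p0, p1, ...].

Answer: [-2, 3, 9, 21, 32, 26]

Derivation:
Change: A[4] 16 -> 11, delta = -5
P[k] for k < 4: unchanged (A[4] not included)
P[k] for k >= 4: shift by delta = -5
  P[0] = -2 + 0 = -2
  P[1] = 3 + 0 = 3
  P[2] = 9 + 0 = 9
  P[3] = 21 + 0 = 21
  P[4] = 37 + -5 = 32
  P[5] = 31 + -5 = 26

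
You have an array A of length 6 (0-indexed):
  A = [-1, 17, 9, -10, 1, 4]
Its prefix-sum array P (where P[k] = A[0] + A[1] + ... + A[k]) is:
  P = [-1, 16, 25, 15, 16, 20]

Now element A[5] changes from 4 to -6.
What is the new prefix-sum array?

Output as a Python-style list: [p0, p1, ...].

Change: A[5] 4 -> -6, delta = -10
P[k] for k < 5: unchanged (A[5] not included)
P[k] for k >= 5: shift by delta = -10
  P[0] = -1 + 0 = -1
  P[1] = 16 + 0 = 16
  P[2] = 25 + 0 = 25
  P[3] = 15 + 0 = 15
  P[4] = 16 + 0 = 16
  P[5] = 20 + -10 = 10

Answer: [-1, 16, 25, 15, 16, 10]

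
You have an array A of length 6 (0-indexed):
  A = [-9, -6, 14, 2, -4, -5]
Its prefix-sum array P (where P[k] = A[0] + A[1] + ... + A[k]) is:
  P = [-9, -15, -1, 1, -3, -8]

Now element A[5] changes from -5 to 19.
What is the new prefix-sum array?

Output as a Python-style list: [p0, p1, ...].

Answer: [-9, -15, -1, 1, -3, 16]

Derivation:
Change: A[5] -5 -> 19, delta = 24
P[k] for k < 5: unchanged (A[5] not included)
P[k] for k >= 5: shift by delta = 24
  P[0] = -9 + 0 = -9
  P[1] = -15 + 0 = -15
  P[2] = -1 + 0 = -1
  P[3] = 1 + 0 = 1
  P[4] = -3 + 0 = -3
  P[5] = -8 + 24 = 16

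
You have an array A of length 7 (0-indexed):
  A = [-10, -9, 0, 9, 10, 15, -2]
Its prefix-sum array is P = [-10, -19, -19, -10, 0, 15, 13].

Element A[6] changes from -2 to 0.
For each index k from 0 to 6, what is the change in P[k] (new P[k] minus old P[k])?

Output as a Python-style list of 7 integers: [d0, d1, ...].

Element change: A[6] -2 -> 0, delta = 2
For k < 6: P[k] unchanged, delta_P[k] = 0
For k >= 6: P[k] shifts by exactly 2
Delta array: [0, 0, 0, 0, 0, 0, 2]

Answer: [0, 0, 0, 0, 0, 0, 2]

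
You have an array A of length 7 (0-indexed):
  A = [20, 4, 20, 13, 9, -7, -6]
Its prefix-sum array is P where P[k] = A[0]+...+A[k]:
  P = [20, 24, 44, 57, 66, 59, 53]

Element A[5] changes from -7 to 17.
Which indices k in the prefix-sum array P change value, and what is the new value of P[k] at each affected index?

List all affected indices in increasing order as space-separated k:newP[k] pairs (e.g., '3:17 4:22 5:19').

P[k] = A[0] + ... + A[k]
P[k] includes A[5] iff k >= 5
Affected indices: 5, 6, ..., 6; delta = 24
  P[5]: 59 + 24 = 83
  P[6]: 53 + 24 = 77

Answer: 5:83 6:77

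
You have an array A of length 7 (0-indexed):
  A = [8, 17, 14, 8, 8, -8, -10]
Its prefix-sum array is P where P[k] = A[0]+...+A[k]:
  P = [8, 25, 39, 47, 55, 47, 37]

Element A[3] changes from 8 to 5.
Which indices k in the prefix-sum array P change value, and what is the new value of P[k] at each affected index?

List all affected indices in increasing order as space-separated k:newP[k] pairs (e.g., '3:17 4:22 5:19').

P[k] = A[0] + ... + A[k]
P[k] includes A[3] iff k >= 3
Affected indices: 3, 4, ..., 6; delta = -3
  P[3]: 47 + -3 = 44
  P[4]: 55 + -3 = 52
  P[5]: 47 + -3 = 44
  P[6]: 37 + -3 = 34

Answer: 3:44 4:52 5:44 6:34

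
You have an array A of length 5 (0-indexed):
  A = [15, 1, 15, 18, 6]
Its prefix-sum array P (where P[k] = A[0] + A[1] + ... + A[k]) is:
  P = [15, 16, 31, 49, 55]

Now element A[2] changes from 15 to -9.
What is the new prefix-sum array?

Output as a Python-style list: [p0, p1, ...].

Answer: [15, 16, 7, 25, 31]

Derivation:
Change: A[2] 15 -> -9, delta = -24
P[k] for k < 2: unchanged (A[2] not included)
P[k] for k >= 2: shift by delta = -24
  P[0] = 15 + 0 = 15
  P[1] = 16 + 0 = 16
  P[2] = 31 + -24 = 7
  P[3] = 49 + -24 = 25
  P[4] = 55 + -24 = 31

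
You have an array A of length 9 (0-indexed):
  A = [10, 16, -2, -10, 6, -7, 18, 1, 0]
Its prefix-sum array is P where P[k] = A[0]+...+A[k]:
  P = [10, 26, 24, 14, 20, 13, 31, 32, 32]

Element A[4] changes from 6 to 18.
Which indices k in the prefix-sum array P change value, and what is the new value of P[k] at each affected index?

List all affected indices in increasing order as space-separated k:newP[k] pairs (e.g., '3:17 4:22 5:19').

P[k] = A[0] + ... + A[k]
P[k] includes A[4] iff k >= 4
Affected indices: 4, 5, ..., 8; delta = 12
  P[4]: 20 + 12 = 32
  P[5]: 13 + 12 = 25
  P[6]: 31 + 12 = 43
  P[7]: 32 + 12 = 44
  P[8]: 32 + 12 = 44

Answer: 4:32 5:25 6:43 7:44 8:44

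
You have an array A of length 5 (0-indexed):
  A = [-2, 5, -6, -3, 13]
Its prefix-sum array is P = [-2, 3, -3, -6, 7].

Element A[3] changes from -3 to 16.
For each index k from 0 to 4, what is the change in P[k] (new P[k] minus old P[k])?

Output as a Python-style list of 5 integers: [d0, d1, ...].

Element change: A[3] -3 -> 16, delta = 19
For k < 3: P[k] unchanged, delta_P[k] = 0
For k >= 3: P[k] shifts by exactly 19
Delta array: [0, 0, 0, 19, 19]

Answer: [0, 0, 0, 19, 19]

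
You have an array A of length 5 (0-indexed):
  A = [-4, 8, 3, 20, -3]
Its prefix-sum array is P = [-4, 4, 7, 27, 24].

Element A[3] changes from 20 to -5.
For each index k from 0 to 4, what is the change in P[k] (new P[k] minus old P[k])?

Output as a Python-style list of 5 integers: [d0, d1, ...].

Element change: A[3] 20 -> -5, delta = -25
For k < 3: P[k] unchanged, delta_P[k] = 0
For k >= 3: P[k] shifts by exactly -25
Delta array: [0, 0, 0, -25, -25]

Answer: [0, 0, 0, -25, -25]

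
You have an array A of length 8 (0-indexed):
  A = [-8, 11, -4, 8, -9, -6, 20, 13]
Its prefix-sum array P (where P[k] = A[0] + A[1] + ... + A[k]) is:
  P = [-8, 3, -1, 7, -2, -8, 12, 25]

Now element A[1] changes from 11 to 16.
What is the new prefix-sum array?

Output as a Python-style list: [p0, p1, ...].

Answer: [-8, 8, 4, 12, 3, -3, 17, 30]

Derivation:
Change: A[1] 11 -> 16, delta = 5
P[k] for k < 1: unchanged (A[1] not included)
P[k] for k >= 1: shift by delta = 5
  P[0] = -8 + 0 = -8
  P[1] = 3 + 5 = 8
  P[2] = -1 + 5 = 4
  P[3] = 7 + 5 = 12
  P[4] = -2 + 5 = 3
  P[5] = -8 + 5 = -3
  P[6] = 12 + 5 = 17
  P[7] = 25 + 5 = 30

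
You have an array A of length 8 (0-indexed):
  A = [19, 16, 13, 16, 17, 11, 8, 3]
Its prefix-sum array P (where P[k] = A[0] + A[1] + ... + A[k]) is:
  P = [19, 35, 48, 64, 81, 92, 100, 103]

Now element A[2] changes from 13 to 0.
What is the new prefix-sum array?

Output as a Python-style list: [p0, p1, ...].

Change: A[2] 13 -> 0, delta = -13
P[k] for k < 2: unchanged (A[2] not included)
P[k] for k >= 2: shift by delta = -13
  P[0] = 19 + 0 = 19
  P[1] = 35 + 0 = 35
  P[2] = 48 + -13 = 35
  P[3] = 64 + -13 = 51
  P[4] = 81 + -13 = 68
  P[5] = 92 + -13 = 79
  P[6] = 100 + -13 = 87
  P[7] = 103 + -13 = 90

Answer: [19, 35, 35, 51, 68, 79, 87, 90]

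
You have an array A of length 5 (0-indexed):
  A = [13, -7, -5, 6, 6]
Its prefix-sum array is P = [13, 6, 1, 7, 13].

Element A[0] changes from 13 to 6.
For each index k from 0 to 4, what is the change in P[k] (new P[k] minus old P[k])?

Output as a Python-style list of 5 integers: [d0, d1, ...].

Element change: A[0] 13 -> 6, delta = -7
For k < 0: P[k] unchanged, delta_P[k] = 0
For k >= 0: P[k] shifts by exactly -7
Delta array: [-7, -7, -7, -7, -7]

Answer: [-7, -7, -7, -7, -7]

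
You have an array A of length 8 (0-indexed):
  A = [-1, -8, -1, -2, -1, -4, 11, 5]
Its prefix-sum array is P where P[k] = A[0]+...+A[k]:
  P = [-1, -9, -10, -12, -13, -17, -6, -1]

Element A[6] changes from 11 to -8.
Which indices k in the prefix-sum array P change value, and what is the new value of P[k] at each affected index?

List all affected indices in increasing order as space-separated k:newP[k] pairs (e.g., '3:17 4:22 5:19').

P[k] = A[0] + ... + A[k]
P[k] includes A[6] iff k >= 6
Affected indices: 6, 7, ..., 7; delta = -19
  P[6]: -6 + -19 = -25
  P[7]: -1 + -19 = -20

Answer: 6:-25 7:-20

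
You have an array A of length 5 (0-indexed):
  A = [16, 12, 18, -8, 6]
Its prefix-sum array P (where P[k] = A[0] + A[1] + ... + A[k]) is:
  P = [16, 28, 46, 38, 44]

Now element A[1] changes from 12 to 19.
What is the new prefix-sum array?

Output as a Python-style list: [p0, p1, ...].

Answer: [16, 35, 53, 45, 51]

Derivation:
Change: A[1] 12 -> 19, delta = 7
P[k] for k < 1: unchanged (A[1] not included)
P[k] for k >= 1: shift by delta = 7
  P[0] = 16 + 0 = 16
  P[1] = 28 + 7 = 35
  P[2] = 46 + 7 = 53
  P[3] = 38 + 7 = 45
  P[4] = 44 + 7 = 51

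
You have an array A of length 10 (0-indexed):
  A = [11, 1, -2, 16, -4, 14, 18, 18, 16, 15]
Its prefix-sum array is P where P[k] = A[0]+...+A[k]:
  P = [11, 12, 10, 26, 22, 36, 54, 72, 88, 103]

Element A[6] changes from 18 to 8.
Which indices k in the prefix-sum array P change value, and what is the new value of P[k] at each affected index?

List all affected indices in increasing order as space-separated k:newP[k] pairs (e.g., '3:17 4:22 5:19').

P[k] = A[0] + ... + A[k]
P[k] includes A[6] iff k >= 6
Affected indices: 6, 7, ..., 9; delta = -10
  P[6]: 54 + -10 = 44
  P[7]: 72 + -10 = 62
  P[8]: 88 + -10 = 78
  P[9]: 103 + -10 = 93

Answer: 6:44 7:62 8:78 9:93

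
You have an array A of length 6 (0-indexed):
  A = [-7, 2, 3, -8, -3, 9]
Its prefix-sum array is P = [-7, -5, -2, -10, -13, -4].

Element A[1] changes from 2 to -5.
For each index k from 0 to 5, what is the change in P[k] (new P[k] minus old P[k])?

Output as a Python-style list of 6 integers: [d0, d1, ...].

Answer: [0, -7, -7, -7, -7, -7]

Derivation:
Element change: A[1] 2 -> -5, delta = -7
For k < 1: P[k] unchanged, delta_P[k] = 0
For k >= 1: P[k] shifts by exactly -7
Delta array: [0, -7, -7, -7, -7, -7]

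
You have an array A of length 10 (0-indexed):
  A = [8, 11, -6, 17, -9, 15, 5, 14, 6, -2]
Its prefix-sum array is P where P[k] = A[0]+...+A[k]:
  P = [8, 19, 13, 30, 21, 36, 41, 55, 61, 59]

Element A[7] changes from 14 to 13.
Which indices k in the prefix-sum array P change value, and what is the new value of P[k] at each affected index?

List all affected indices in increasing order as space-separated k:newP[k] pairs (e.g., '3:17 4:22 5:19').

Answer: 7:54 8:60 9:58

Derivation:
P[k] = A[0] + ... + A[k]
P[k] includes A[7] iff k >= 7
Affected indices: 7, 8, ..., 9; delta = -1
  P[7]: 55 + -1 = 54
  P[8]: 61 + -1 = 60
  P[9]: 59 + -1 = 58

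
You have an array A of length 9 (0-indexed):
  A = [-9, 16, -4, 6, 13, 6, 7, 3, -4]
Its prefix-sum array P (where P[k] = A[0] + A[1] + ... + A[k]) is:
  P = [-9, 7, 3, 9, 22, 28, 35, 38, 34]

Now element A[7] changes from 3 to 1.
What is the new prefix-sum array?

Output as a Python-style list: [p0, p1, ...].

Change: A[7] 3 -> 1, delta = -2
P[k] for k < 7: unchanged (A[7] not included)
P[k] for k >= 7: shift by delta = -2
  P[0] = -9 + 0 = -9
  P[1] = 7 + 0 = 7
  P[2] = 3 + 0 = 3
  P[3] = 9 + 0 = 9
  P[4] = 22 + 0 = 22
  P[5] = 28 + 0 = 28
  P[6] = 35 + 0 = 35
  P[7] = 38 + -2 = 36
  P[8] = 34 + -2 = 32

Answer: [-9, 7, 3, 9, 22, 28, 35, 36, 32]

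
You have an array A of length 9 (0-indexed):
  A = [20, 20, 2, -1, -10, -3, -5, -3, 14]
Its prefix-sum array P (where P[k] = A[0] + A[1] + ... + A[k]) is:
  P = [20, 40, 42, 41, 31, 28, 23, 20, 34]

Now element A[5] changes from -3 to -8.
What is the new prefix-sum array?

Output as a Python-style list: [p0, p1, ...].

Answer: [20, 40, 42, 41, 31, 23, 18, 15, 29]

Derivation:
Change: A[5] -3 -> -8, delta = -5
P[k] for k < 5: unchanged (A[5] not included)
P[k] for k >= 5: shift by delta = -5
  P[0] = 20 + 0 = 20
  P[1] = 40 + 0 = 40
  P[2] = 42 + 0 = 42
  P[3] = 41 + 0 = 41
  P[4] = 31 + 0 = 31
  P[5] = 28 + -5 = 23
  P[6] = 23 + -5 = 18
  P[7] = 20 + -5 = 15
  P[8] = 34 + -5 = 29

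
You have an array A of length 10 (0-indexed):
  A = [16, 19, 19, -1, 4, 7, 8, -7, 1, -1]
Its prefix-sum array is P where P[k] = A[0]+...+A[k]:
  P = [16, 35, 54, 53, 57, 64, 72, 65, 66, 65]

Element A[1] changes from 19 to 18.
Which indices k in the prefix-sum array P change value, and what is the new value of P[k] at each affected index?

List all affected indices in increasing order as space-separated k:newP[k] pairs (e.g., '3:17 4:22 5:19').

Answer: 1:34 2:53 3:52 4:56 5:63 6:71 7:64 8:65 9:64

Derivation:
P[k] = A[0] + ... + A[k]
P[k] includes A[1] iff k >= 1
Affected indices: 1, 2, ..., 9; delta = -1
  P[1]: 35 + -1 = 34
  P[2]: 54 + -1 = 53
  P[3]: 53 + -1 = 52
  P[4]: 57 + -1 = 56
  P[5]: 64 + -1 = 63
  P[6]: 72 + -1 = 71
  P[7]: 65 + -1 = 64
  P[8]: 66 + -1 = 65
  P[9]: 65 + -1 = 64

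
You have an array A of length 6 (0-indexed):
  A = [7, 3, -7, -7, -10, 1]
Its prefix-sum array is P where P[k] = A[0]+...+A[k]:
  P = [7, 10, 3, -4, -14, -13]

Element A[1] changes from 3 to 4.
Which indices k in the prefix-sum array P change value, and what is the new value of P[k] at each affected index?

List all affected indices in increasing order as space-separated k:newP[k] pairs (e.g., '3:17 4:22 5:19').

Answer: 1:11 2:4 3:-3 4:-13 5:-12

Derivation:
P[k] = A[0] + ... + A[k]
P[k] includes A[1] iff k >= 1
Affected indices: 1, 2, ..., 5; delta = 1
  P[1]: 10 + 1 = 11
  P[2]: 3 + 1 = 4
  P[3]: -4 + 1 = -3
  P[4]: -14 + 1 = -13
  P[5]: -13 + 1 = -12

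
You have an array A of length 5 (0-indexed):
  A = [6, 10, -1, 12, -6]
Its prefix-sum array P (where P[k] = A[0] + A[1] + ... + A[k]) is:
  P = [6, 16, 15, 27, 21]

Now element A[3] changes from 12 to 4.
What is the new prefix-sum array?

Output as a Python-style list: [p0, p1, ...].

Answer: [6, 16, 15, 19, 13]

Derivation:
Change: A[3] 12 -> 4, delta = -8
P[k] for k < 3: unchanged (A[3] not included)
P[k] for k >= 3: shift by delta = -8
  P[0] = 6 + 0 = 6
  P[1] = 16 + 0 = 16
  P[2] = 15 + 0 = 15
  P[3] = 27 + -8 = 19
  P[4] = 21 + -8 = 13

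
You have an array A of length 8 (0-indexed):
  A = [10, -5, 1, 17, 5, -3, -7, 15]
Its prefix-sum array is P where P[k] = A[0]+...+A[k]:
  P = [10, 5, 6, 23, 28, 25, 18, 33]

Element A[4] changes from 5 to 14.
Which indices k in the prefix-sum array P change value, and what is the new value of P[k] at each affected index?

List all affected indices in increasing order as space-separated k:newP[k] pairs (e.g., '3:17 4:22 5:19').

P[k] = A[0] + ... + A[k]
P[k] includes A[4] iff k >= 4
Affected indices: 4, 5, ..., 7; delta = 9
  P[4]: 28 + 9 = 37
  P[5]: 25 + 9 = 34
  P[6]: 18 + 9 = 27
  P[7]: 33 + 9 = 42

Answer: 4:37 5:34 6:27 7:42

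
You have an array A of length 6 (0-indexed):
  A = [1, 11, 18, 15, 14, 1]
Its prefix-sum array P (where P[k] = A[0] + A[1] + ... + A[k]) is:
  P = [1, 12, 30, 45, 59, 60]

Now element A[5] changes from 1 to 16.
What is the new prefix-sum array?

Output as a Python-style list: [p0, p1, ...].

Answer: [1, 12, 30, 45, 59, 75]

Derivation:
Change: A[5] 1 -> 16, delta = 15
P[k] for k < 5: unchanged (A[5] not included)
P[k] for k >= 5: shift by delta = 15
  P[0] = 1 + 0 = 1
  P[1] = 12 + 0 = 12
  P[2] = 30 + 0 = 30
  P[3] = 45 + 0 = 45
  P[4] = 59 + 0 = 59
  P[5] = 60 + 15 = 75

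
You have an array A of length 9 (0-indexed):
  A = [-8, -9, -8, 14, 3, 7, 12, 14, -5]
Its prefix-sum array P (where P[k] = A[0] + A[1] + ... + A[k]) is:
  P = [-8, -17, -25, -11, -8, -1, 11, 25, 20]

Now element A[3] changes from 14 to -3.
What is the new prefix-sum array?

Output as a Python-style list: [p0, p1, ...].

Change: A[3] 14 -> -3, delta = -17
P[k] for k < 3: unchanged (A[3] not included)
P[k] for k >= 3: shift by delta = -17
  P[0] = -8 + 0 = -8
  P[1] = -17 + 0 = -17
  P[2] = -25 + 0 = -25
  P[3] = -11 + -17 = -28
  P[4] = -8 + -17 = -25
  P[5] = -1 + -17 = -18
  P[6] = 11 + -17 = -6
  P[7] = 25 + -17 = 8
  P[8] = 20 + -17 = 3

Answer: [-8, -17, -25, -28, -25, -18, -6, 8, 3]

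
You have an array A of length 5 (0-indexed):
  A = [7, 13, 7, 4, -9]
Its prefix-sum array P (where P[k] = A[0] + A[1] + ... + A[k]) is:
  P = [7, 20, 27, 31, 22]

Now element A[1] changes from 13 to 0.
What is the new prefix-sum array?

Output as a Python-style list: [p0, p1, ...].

Change: A[1] 13 -> 0, delta = -13
P[k] for k < 1: unchanged (A[1] not included)
P[k] for k >= 1: shift by delta = -13
  P[0] = 7 + 0 = 7
  P[1] = 20 + -13 = 7
  P[2] = 27 + -13 = 14
  P[3] = 31 + -13 = 18
  P[4] = 22 + -13 = 9

Answer: [7, 7, 14, 18, 9]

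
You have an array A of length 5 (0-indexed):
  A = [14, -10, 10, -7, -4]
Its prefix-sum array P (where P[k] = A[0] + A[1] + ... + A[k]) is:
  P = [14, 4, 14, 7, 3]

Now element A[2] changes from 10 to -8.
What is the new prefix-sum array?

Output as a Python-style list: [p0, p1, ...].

Change: A[2] 10 -> -8, delta = -18
P[k] for k < 2: unchanged (A[2] not included)
P[k] for k >= 2: shift by delta = -18
  P[0] = 14 + 0 = 14
  P[1] = 4 + 0 = 4
  P[2] = 14 + -18 = -4
  P[3] = 7 + -18 = -11
  P[4] = 3 + -18 = -15

Answer: [14, 4, -4, -11, -15]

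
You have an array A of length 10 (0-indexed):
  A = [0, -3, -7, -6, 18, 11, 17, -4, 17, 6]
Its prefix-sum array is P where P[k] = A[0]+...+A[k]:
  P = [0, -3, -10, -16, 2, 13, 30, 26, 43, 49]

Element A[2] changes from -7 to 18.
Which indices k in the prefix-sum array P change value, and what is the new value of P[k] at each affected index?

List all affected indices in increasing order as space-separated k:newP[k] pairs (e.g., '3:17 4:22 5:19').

Answer: 2:15 3:9 4:27 5:38 6:55 7:51 8:68 9:74

Derivation:
P[k] = A[0] + ... + A[k]
P[k] includes A[2] iff k >= 2
Affected indices: 2, 3, ..., 9; delta = 25
  P[2]: -10 + 25 = 15
  P[3]: -16 + 25 = 9
  P[4]: 2 + 25 = 27
  P[5]: 13 + 25 = 38
  P[6]: 30 + 25 = 55
  P[7]: 26 + 25 = 51
  P[8]: 43 + 25 = 68
  P[9]: 49 + 25 = 74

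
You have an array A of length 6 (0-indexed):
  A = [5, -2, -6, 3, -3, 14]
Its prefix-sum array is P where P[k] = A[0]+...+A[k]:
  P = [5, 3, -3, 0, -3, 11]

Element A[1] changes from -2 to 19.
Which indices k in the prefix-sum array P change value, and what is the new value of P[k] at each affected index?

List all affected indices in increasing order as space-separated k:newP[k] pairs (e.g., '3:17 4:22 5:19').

P[k] = A[0] + ... + A[k]
P[k] includes A[1] iff k >= 1
Affected indices: 1, 2, ..., 5; delta = 21
  P[1]: 3 + 21 = 24
  P[2]: -3 + 21 = 18
  P[3]: 0 + 21 = 21
  P[4]: -3 + 21 = 18
  P[5]: 11 + 21 = 32

Answer: 1:24 2:18 3:21 4:18 5:32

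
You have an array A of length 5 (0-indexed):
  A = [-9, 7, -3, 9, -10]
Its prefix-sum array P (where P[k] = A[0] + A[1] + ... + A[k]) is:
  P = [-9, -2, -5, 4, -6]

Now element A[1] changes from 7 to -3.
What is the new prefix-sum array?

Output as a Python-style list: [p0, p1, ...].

Answer: [-9, -12, -15, -6, -16]

Derivation:
Change: A[1] 7 -> -3, delta = -10
P[k] for k < 1: unchanged (A[1] not included)
P[k] for k >= 1: shift by delta = -10
  P[0] = -9 + 0 = -9
  P[1] = -2 + -10 = -12
  P[2] = -5 + -10 = -15
  P[3] = 4 + -10 = -6
  P[4] = -6 + -10 = -16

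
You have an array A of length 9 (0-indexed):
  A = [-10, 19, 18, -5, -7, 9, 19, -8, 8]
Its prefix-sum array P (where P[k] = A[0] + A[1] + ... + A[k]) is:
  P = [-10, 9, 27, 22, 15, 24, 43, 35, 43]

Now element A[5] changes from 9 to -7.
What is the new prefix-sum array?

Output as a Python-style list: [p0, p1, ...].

Change: A[5] 9 -> -7, delta = -16
P[k] for k < 5: unchanged (A[5] not included)
P[k] for k >= 5: shift by delta = -16
  P[0] = -10 + 0 = -10
  P[1] = 9 + 0 = 9
  P[2] = 27 + 0 = 27
  P[3] = 22 + 0 = 22
  P[4] = 15 + 0 = 15
  P[5] = 24 + -16 = 8
  P[6] = 43 + -16 = 27
  P[7] = 35 + -16 = 19
  P[8] = 43 + -16 = 27

Answer: [-10, 9, 27, 22, 15, 8, 27, 19, 27]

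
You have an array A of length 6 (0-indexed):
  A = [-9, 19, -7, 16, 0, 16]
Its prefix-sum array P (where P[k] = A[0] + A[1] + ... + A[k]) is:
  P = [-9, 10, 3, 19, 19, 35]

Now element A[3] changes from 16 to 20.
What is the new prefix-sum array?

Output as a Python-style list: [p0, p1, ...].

Change: A[3] 16 -> 20, delta = 4
P[k] for k < 3: unchanged (A[3] not included)
P[k] for k >= 3: shift by delta = 4
  P[0] = -9 + 0 = -9
  P[1] = 10 + 0 = 10
  P[2] = 3 + 0 = 3
  P[3] = 19 + 4 = 23
  P[4] = 19 + 4 = 23
  P[5] = 35 + 4 = 39

Answer: [-9, 10, 3, 23, 23, 39]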